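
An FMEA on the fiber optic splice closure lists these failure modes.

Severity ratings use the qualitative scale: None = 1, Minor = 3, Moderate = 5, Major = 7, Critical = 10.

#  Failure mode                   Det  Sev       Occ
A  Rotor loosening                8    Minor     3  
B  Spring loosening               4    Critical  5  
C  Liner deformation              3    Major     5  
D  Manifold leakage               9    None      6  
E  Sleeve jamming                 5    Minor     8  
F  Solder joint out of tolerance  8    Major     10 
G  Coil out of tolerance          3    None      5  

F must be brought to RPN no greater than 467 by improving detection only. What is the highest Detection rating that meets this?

F: S=7, O=10, D=8 → current RPN = 560.
Fixed product = 70. Need 70 × D ≤ 467, so D ≤ 467/70 = 6.67.
Maximum integer Detection rating = 6 (gives RPN 420; D=7 would give 490 > 467).

6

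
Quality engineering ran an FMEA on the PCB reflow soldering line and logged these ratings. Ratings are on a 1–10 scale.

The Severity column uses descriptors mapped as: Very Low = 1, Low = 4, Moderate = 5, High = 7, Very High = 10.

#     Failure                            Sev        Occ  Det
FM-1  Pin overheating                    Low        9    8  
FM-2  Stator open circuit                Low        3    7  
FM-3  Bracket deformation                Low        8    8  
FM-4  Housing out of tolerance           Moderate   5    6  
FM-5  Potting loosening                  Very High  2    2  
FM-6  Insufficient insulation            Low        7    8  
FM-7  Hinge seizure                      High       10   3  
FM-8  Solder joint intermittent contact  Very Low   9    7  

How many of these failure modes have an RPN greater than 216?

RPN = Severity × Occurrence × Detection:
  FM-1: 4 × 9 × 8 = 288
  FM-2: 4 × 3 × 7 = 84
  FM-3: 4 × 8 × 8 = 256
  FM-4: 5 × 5 × 6 = 150
  FM-5: 10 × 2 × 2 = 40
  FM-6: 4 × 7 × 8 = 224
  FM-7: 7 × 10 × 3 = 210
  FM-8: 1 × 9 × 7 = 63
Modes with RPN > 216: FM-1 (288), FM-3 (256), FM-6 (224) → 3.

3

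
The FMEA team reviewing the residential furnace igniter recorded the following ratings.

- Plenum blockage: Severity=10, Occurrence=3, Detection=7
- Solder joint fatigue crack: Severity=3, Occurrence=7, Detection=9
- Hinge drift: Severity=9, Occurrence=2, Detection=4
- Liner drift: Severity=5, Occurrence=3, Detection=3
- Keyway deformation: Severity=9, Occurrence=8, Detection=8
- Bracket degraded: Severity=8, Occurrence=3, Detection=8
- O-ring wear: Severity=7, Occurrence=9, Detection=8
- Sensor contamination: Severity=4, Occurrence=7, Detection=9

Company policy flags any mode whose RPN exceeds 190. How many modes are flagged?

5

RPN = Severity × Occurrence × Detection:
  Plenum blockage: 10 × 3 × 7 = 210
  Solder joint fatigue crack: 3 × 7 × 9 = 189
  Hinge drift: 9 × 2 × 4 = 72
  Liner drift: 5 × 3 × 3 = 45
  Keyway deformation: 9 × 8 × 8 = 576
  Bracket degraded: 8 × 3 × 8 = 192
  O-ring wear: 7 × 9 × 8 = 504
  Sensor contamination: 4 × 7 × 9 = 252
Modes with RPN > 190: Plenum blockage (210), Keyway deformation (576), Bracket degraded (192), O-ring wear (504), Sensor contamination (252) → 5.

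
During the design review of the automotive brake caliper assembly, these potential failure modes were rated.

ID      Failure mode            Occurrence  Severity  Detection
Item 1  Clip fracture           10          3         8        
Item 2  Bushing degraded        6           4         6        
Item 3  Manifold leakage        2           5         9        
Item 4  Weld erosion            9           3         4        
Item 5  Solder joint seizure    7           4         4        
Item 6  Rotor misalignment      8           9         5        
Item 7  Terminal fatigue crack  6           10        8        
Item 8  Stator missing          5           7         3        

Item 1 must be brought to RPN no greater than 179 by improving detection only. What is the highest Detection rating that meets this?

Item 1: S=3, O=10, D=8 → current RPN = 240.
Fixed product = 30. Need 30 × D ≤ 179, so D ≤ 179/30 = 5.97.
Maximum integer Detection rating = 5 (gives RPN 150; D=6 would give 180 > 179).

5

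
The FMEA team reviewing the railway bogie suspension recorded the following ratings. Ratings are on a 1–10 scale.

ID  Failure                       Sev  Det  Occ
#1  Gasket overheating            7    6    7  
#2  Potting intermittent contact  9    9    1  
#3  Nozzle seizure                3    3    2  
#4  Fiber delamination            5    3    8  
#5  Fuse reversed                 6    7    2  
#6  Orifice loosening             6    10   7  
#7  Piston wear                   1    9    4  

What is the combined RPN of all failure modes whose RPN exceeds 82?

RPN = Severity × Occurrence × Detection:
  #1: 7 × 7 × 6 = 294
  #2: 9 × 1 × 9 = 81
  #3: 3 × 2 × 3 = 18
  #4: 5 × 8 × 3 = 120
  #5: 6 × 2 × 7 = 84
  #6: 6 × 7 × 10 = 420
  #7: 1 × 4 × 9 = 36
RPN > 82: #1 (294), #4 (120), #5 (84), #6 (420).
Sum: 294 + 120 + 84 + 420 = 918.

918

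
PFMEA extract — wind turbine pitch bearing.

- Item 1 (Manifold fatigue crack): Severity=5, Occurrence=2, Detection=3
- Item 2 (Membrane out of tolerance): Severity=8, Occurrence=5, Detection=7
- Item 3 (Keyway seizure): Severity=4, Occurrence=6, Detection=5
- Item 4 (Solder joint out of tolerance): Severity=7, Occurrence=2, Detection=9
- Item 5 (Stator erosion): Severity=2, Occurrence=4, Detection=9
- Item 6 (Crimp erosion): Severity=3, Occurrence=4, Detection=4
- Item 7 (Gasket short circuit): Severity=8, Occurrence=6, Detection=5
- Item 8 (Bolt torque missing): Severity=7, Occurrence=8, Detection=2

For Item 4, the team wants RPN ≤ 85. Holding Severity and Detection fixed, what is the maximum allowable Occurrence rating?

1

Item 4: S=7, O=2, D=9 → current RPN = 126.
Fixed product = 63. Need 63 × O ≤ 85, so O ≤ 85/63 = 1.35.
Maximum integer Occurrence rating = 1 (gives RPN 63; O=2 would give 126 > 85).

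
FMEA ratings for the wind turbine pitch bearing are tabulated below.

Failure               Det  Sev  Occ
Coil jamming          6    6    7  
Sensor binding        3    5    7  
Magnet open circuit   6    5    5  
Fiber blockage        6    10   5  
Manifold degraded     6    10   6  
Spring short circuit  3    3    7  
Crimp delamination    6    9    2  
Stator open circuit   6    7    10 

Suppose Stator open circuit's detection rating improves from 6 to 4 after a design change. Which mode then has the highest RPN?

Manifold degraded

RPN = Severity × Occurrence × Detection:
  Coil jamming: 6 × 7 × 6 = 252
  Sensor binding: 5 × 7 × 3 = 105
  Magnet open circuit: 5 × 5 × 6 = 150
  Fiber blockage: 10 × 5 × 6 = 300
  Manifold degraded: 10 × 6 × 6 = 360
  Spring short circuit: 3 × 7 × 3 = 63
  Crimp delamination: 9 × 2 × 6 = 108
  Stator open circuit: 7 × 10 × 6 = 420
After action: Stator open circuit → 7 × 10 × 4 = 280.
Revised RPNs: Manifold degraded=360, Fiber blockage=300, Stator open circuit=280, Coil jamming=252, Magnet open circuit=150, Crimp delamination=108, Sensor binding=105, Spring short circuit=63.
Highest is now Manifold degraded (360).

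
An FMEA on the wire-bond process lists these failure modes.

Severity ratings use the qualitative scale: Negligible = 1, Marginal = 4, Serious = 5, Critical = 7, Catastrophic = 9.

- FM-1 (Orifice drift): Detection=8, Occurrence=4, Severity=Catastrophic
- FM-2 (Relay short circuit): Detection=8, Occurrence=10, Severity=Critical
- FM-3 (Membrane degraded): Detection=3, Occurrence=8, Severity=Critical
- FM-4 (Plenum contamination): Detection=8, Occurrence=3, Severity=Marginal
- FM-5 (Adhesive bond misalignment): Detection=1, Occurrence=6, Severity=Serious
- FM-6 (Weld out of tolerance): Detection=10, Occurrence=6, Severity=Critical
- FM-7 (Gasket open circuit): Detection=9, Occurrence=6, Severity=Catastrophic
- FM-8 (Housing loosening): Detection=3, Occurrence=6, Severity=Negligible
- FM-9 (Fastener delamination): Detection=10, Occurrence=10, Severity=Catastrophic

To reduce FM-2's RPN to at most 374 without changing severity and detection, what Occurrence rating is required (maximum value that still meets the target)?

FM-2: S=7, O=10, D=8 → current RPN = 560.
Fixed product = 56. Need 56 × O ≤ 374, so O ≤ 374/56 = 6.68.
Maximum integer Occurrence rating = 6 (gives RPN 336; O=7 would give 392 > 374).

6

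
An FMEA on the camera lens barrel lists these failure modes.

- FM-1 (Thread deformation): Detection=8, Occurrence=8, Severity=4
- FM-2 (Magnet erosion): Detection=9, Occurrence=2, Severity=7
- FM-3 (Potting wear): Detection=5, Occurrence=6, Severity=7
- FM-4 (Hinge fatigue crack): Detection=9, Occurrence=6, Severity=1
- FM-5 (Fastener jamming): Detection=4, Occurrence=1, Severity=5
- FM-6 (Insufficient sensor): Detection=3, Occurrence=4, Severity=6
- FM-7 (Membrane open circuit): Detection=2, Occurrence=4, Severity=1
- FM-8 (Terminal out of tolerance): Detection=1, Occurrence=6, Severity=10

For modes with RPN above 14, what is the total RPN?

RPN = Severity × Occurrence × Detection:
  FM-1: 4 × 8 × 8 = 256
  FM-2: 7 × 2 × 9 = 126
  FM-3: 7 × 6 × 5 = 210
  FM-4: 1 × 6 × 9 = 54
  FM-5: 5 × 1 × 4 = 20
  FM-6: 6 × 4 × 3 = 72
  FM-7: 1 × 4 × 2 = 8
  FM-8: 10 × 6 × 1 = 60
RPN > 14: FM-1 (256), FM-2 (126), FM-3 (210), FM-4 (54), FM-5 (20), FM-6 (72), FM-8 (60).
Sum: 256 + 126 + 210 + 54 + 20 + 72 + 60 = 798.

798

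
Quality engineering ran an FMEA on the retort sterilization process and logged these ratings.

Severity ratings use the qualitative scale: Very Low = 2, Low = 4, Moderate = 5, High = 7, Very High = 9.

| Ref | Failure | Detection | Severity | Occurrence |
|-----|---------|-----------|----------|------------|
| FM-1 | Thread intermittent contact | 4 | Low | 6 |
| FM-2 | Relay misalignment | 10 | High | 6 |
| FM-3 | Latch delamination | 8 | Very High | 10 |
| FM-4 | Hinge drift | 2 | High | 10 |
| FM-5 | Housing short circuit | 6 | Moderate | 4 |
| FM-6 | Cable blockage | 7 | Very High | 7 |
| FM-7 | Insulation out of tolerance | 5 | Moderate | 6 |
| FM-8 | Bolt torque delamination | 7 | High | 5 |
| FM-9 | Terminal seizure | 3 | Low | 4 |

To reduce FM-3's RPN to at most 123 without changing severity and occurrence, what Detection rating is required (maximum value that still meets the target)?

FM-3: S=9, O=10, D=8 → current RPN = 720.
Fixed product = 90. Need 90 × D ≤ 123, so D ≤ 123/90 = 1.37.
Maximum integer Detection rating = 1 (gives RPN 90; D=2 would give 180 > 123).

1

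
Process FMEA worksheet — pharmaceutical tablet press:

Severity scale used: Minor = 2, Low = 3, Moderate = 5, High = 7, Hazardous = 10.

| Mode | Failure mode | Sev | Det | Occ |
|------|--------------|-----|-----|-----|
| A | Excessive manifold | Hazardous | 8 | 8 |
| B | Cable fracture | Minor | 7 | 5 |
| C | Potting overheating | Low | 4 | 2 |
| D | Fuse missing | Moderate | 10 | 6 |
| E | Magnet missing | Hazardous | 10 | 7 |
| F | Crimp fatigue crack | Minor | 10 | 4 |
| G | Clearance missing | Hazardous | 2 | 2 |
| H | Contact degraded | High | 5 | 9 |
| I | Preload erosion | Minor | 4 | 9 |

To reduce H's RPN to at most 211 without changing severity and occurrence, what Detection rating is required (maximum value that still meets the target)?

H: S=7, O=9, D=5 → current RPN = 315.
Fixed product = 63. Need 63 × D ≤ 211, so D ≤ 211/63 = 3.35.
Maximum integer Detection rating = 3 (gives RPN 189; D=4 would give 252 > 211).

3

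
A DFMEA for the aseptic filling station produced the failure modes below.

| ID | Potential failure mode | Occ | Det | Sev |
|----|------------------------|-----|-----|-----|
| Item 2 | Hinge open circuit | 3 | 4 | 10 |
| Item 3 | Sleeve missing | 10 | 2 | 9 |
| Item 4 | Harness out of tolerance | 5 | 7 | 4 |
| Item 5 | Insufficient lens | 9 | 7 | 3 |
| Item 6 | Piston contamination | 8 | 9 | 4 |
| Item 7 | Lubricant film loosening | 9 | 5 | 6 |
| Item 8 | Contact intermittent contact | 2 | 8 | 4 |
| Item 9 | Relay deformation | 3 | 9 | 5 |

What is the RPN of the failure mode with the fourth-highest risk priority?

180

RPN = Severity × Occurrence × Detection:
  Item 2: 10 × 3 × 4 = 120
  Item 3: 9 × 10 × 2 = 180
  Item 4: 4 × 5 × 7 = 140
  Item 5: 3 × 9 × 7 = 189
  Item 6: 4 × 8 × 9 = 288
  Item 7: 6 × 9 × 5 = 270
  Item 8: 4 × 2 × 8 = 64
  Item 9: 5 × 3 × 9 = 135
Sorted descending: 288, 270, 189, 180, 140, 135, 120, 64.
The fourth-highest RPN is 180 (Item 3).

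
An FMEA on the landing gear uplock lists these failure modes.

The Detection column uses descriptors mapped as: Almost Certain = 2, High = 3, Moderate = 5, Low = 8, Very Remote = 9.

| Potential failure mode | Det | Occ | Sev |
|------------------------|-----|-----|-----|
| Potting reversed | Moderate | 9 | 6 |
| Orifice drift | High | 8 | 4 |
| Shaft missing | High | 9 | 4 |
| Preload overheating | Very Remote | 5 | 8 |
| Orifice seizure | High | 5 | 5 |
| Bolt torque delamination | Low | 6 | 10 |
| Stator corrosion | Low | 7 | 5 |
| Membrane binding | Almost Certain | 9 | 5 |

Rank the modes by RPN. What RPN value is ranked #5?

108

RPN = Severity × Occurrence × Detection:
  Potting reversed: 6 × 9 × 5 = 270
  Orifice drift: 4 × 8 × 3 = 96
  Shaft missing: 4 × 9 × 3 = 108
  Preload overheating: 8 × 5 × 9 = 360
  Orifice seizure: 5 × 5 × 3 = 75
  Bolt torque delamination: 10 × 6 × 8 = 480
  Stator corrosion: 5 × 7 × 8 = 280
  Membrane binding: 5 × 9 × 2 = 90
Sorted descending: 480, 360, 280, 270, 108, 96, 90, 75.
The fifth-highest RPN is 108 (Shaft missing).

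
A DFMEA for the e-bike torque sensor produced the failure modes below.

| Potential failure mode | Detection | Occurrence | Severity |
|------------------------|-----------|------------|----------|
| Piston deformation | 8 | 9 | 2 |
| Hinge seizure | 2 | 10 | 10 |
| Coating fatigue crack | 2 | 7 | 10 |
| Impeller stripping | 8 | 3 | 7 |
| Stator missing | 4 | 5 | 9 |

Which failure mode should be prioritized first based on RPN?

RPN = Severity × Occurrence × Detection:
  Piston deformation: 2 × 9 × 8 = 144
  Hinge seizure: 10 × 10 × 2 = 200
  Coating fatigue crack: 10 × 7 × 2 = 140
  Impeller stripping: 7 × 3 × 8 = 168
  Stator missing: 9 × 5 × 4 = 180
Highest RPN is 200 → Hinge seizure.

Hinge seizure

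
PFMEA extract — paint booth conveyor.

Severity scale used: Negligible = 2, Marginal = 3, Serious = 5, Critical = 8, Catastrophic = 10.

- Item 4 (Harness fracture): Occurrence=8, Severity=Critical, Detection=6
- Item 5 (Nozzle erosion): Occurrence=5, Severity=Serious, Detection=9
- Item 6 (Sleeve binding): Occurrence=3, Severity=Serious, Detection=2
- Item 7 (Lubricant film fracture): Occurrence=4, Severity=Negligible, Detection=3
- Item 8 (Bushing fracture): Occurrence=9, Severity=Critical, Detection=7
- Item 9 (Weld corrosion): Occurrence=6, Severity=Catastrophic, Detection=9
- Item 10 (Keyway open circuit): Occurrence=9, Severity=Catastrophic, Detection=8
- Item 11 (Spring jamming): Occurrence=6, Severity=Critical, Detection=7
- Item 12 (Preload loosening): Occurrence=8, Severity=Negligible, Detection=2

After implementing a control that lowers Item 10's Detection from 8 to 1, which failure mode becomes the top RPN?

Item 9

RPN = Severity × Occurrence × Detection:
  Item 4: 8 × 8 × 6 = 384
  Item 5: 5 × 5 × 9 = 225
  Item 6: 5 × 3 × 2 = 30
  Item 7: 2 × 4 × 3 = 24
  Item 8: 8 × 9 × 7 = 504
  Item 9: 10 × 6 × 9 = 540
  Item 10: 10 × 9 × 8 = 720
  Item 11: 8 × 6 × 7 = 336
  Item 12: 2 × 8 × 2 = 32
After action: Item 10 → 10 × 9 × 1 = 90.
Revised RPNs: Item 9=540, Item 8=504, Item 4=384, Item 11=336, Item 5=225, Item 10=90, Item 12=32, Item 6=30, Item 7=24.
Highest is now Item 9 (540).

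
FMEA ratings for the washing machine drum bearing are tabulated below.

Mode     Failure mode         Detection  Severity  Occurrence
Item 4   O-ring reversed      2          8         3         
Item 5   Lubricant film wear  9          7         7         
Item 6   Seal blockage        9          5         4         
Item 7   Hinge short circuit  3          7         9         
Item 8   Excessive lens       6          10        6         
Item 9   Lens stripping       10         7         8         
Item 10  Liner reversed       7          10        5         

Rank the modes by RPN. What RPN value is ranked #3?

360

RPN = Severity × Occurrence × Detection:
  Item 4: 8 × 3 × 2 = 48
  Item 5: 7 × 7 × 9 = 441
  Item 6: 5 × 4 × 9 = 180
  Item 7: 7 × 9 × 3 = 189
  Item 8: 10 × 6 × 6 = 360
  Item 9: 7 × 8 × 10 = 560
  Item 10: 10 × 5 × 7 = 350
Sorted descending: 560, 441, 360, 350, 189, 180, 48.
The third-highest RPN is 360 (Item 8).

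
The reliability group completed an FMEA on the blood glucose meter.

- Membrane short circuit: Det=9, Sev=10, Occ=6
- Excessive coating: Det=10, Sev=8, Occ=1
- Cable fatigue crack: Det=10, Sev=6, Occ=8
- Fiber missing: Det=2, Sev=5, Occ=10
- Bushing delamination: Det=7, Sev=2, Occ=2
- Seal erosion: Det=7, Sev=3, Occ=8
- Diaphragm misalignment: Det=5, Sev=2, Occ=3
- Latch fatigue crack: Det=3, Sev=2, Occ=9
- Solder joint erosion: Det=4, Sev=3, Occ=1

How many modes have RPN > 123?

RPN = Severity × Occurrence × Detection:
  Membrane short circuit: 10 × 6 × 9 = 540
  Excessive coating: 8 × 1 × 10 = 80
  Cable fatigue crack: 6 × 8 × 10 = 480
  Fiber missing: 5 × 10 × 2 = 100
  Bushing delamination: 2 × 2 × 7 = 28
  Seal erosion: 3 × 8 × 7 = 168
  Diaphragm misalignment: 2 × 3 × 5 = 30
  Latch fatigue crack: 2 × 9 × 3 = 54
  Solder joint erosion: 3 × 1 × 4 = 12
Modes with RPN > 123: Membrane short circuit (540), Cable fatigue crack (480), Seal erosion (168) → 3.

3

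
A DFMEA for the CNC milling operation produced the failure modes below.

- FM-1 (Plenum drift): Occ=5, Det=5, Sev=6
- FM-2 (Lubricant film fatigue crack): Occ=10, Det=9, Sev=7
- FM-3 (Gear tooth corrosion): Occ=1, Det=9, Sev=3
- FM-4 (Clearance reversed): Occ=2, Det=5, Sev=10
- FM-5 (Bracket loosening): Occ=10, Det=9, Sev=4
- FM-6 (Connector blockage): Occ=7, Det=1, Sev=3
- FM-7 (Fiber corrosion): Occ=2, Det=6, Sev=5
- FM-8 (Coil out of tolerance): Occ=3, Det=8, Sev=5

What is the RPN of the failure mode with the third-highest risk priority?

150

RPN = Severity × Occurrence × Detection:
  FM-1: 6 × 5 × 5 = 150
  FM-2: 7 × 10 × 9 = 630
  FM-3: 3 × 1 × 9 = 27
  FM-4: 10 × 2 × 5 = 100
  FM-5: 4 × 10 × 9 = 360
  FM-6: 3 × 7 × 1 = 21
  FM-7: 5 × 2 × 6 = 60
  FM-8: 5 × 3 × 8 = 120
Sorted descending: 630, 360, 150, 120, 100, 60, 27, 21.
The third-highest RPN is 150 (FM-1).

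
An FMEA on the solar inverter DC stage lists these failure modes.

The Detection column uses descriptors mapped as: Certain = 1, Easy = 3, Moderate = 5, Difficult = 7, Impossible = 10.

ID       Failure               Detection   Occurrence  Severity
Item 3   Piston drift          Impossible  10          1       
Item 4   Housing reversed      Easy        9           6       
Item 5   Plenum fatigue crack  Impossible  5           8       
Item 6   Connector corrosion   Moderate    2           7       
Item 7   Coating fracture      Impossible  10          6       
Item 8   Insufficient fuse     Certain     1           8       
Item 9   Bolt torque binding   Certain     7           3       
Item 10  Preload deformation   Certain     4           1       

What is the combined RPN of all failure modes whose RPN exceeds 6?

1361

RPN = Severity × Occurrence × Detection:
  Item 3: 1 × 10 × 10 = 100
  Item 4: 6 × 9 × 3 = 162
  Item 5: 8 × 5 × 10 = 400
  Item 6: 7 × 2 × 5 = 70
  Item 7: 6 × 10 × 10 = 600
  Item 8: 8 × 1 × 1 = 8
  Item 9: 3 × 7 × 1 = 21
  Item 10: 1 × 4 × 1 = 4
RPN > 6: Item 3 (100), Item 4 (162), Item 5 (400), Item 6 (70), Item 7 (600), Item 8 (8), Item 9 (21).
Sum: 100 + 162 + 400 + 70 + 600 + 8 + 21 = 1361.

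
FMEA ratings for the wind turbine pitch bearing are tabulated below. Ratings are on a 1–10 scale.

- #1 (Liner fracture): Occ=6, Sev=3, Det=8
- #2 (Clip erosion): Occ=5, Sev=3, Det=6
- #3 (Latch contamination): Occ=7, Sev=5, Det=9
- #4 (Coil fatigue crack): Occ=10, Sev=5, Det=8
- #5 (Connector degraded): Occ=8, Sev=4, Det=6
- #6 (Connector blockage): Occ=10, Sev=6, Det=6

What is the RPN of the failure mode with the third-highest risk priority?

315

RPN = Severity × Occurrence × Detection:
  #1: 3 × 6 × 8 = 144
  #2: 3 × 5 × 6 = 90
  #3: 5 × 7 × 9 = 315
  #4: 5 × 10 × 8 = 400
  #5: 4 × 8 × 6 = 192
  #6: 6 × 10 × 6 = 360
Sorted descending: 400, 360, 315, 192, 144, 90.
The third-highest RPN is 315 (#3).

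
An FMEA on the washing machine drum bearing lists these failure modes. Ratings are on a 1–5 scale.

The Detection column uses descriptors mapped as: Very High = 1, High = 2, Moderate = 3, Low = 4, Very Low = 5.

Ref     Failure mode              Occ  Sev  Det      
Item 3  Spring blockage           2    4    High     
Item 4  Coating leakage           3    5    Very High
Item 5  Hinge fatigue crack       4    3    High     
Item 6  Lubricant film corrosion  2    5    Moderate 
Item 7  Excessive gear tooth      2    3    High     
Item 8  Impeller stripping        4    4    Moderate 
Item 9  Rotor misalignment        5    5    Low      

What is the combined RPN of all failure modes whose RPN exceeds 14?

RPN = Severity × Occurrence × Detection:
  Item 3: 4 × 2 × 2 = 16
  Item 4: 5 × 3 × 1 = 15
  Item 5: 3 × 4 × 2 = 24
  Item 6: 5 × 2 × 3 = 30
  Item 7: 3 × 2 × 2 = 12
  Item 8: 4 × 4 × 3 = 48
  Item 9: 5 × 5 × 4 = 100
RPN > 14: Item 3 (16), Item 4 (15), Item 5 (24), Item 6 (30), Item 8 (48), Item 9 (100).
Sum: 16 + 15 + 24 + 30 + 48 + 100 = 233.

233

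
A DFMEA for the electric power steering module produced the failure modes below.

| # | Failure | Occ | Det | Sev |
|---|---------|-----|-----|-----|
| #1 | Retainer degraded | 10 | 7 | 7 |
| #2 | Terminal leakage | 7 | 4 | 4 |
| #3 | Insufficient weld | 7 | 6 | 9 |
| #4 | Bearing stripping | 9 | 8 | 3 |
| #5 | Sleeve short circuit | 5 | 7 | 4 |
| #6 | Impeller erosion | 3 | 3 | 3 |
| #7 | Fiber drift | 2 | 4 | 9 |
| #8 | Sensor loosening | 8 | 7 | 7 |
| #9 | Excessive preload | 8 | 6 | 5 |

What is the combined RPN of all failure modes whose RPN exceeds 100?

1968

RPN = Severity × Occurrence × Detection:
  #1: 7 × 10 × 7 = 490
  #2: 4 × 7 × 4 = 112
  #3: 9 × 7 × 6 = 378
  #4: 3 × 9 × 8 = 216
  #5: 4 × 5 × 7 = 140
  #6: 3 × 3 × 3 = 27
  #7: 9 × 2 × 4 = 72
  #8: 7 × 8 × 7 = 392
  #9: 5 × 8 × 6 = 240
RPN > 100: #1 (490), #2 (112), #3 (378), #4 (216), #5 (140), #8 (392), #9 (240).
Sum: 490 + 112 + 378 + 216 + 140 + 392 + 240 = 1968.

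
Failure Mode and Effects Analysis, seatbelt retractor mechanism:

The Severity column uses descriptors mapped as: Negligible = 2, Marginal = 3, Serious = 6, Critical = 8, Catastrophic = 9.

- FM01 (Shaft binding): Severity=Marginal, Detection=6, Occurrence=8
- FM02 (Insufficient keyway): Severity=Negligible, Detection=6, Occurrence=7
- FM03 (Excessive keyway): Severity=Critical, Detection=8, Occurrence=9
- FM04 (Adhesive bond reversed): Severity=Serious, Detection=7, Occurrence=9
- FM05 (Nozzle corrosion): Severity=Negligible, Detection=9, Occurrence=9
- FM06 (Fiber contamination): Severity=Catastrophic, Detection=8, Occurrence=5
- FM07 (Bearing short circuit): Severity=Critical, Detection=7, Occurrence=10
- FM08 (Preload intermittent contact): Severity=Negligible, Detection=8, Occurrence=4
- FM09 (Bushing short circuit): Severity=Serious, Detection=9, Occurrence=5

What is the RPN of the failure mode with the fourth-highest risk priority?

360

RPN = Severity × Occurrence × Detection:
  FM01: 3 × 8 × 6 = 144
  FM02: 2 × 7 × 6 = 84
  FM03: 8 × 9 × 8 = 576
  FM04: 6 × 9 × 7 = 378
  FM05: 2 × 9 × 9 = 162
  FM06: 9 × 5 × 8 = 360
  FM07: 8 × 10 × 7 = 560
  FM08: 2 × 4 × 8 = 64
  FM09: 6 × 5 × 9 = 270
Sorted descending: 576, 560, 378, 360, 270, 162, 144, 84, 64.
The fourth-highest RPN is 360 (FM06).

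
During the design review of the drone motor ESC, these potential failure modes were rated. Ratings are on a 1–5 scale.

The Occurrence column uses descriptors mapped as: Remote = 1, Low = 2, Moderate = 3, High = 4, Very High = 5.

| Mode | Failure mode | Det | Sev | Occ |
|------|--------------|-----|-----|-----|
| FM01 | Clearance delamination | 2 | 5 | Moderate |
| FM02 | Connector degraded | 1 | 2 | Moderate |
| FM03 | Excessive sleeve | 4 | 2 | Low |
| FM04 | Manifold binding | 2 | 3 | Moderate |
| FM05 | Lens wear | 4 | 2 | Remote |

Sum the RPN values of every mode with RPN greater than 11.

RPN = Severity × Occurrence × Detection:
  FM01: 5 × 3 × 2 = 30
  FM02: 2 × 3 × 1 = 6
  FM03: 2 × 2 × 4 = 16
  FM04: 3 × 3 × 2 = 18
  FM05: 2 × 1 × 4 = 8
RPN > 11: FM01 (30), FM03 (16), FM04 (18).
Sum: 30 + 16 + 18 = 64.

64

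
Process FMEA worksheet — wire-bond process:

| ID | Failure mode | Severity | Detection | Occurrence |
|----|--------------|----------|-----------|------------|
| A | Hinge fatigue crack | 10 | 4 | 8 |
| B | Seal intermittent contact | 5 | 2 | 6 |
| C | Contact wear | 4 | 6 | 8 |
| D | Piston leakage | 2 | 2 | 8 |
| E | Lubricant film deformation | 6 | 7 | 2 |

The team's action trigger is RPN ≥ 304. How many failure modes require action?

1

RPN = Severity × Occurrence × Detection:
  A: 10 × 8 × 4 = 320
  B: 5 × 6 × 2 = 60
  C: 4 × 8 × 6 = 192
  D: 2 × 8 × 2 = 32
  E: 6 × 2 × 7 = 84
Modes with RPN ≥ 304: A (320) → 1.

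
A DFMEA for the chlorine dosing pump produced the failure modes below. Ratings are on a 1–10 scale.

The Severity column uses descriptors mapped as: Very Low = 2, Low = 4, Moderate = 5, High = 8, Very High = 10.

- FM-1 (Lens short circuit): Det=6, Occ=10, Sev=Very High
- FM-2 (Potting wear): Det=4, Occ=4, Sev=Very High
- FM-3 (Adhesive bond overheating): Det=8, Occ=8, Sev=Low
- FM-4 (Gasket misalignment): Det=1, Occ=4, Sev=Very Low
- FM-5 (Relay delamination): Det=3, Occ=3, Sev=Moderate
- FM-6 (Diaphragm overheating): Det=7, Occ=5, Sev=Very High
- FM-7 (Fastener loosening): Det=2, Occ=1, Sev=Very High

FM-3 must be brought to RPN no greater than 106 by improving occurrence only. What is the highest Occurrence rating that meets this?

FM-3: S=4, O=8, D=8 → current RPN = 256.
Fixed product = 32. Need 32 × O ≤ 106, so O ≤ 106/32 = 3.31.
Maximum integer Occurrence rating = 3 (gives RPN 96; O=4 would give 128 > 106).

3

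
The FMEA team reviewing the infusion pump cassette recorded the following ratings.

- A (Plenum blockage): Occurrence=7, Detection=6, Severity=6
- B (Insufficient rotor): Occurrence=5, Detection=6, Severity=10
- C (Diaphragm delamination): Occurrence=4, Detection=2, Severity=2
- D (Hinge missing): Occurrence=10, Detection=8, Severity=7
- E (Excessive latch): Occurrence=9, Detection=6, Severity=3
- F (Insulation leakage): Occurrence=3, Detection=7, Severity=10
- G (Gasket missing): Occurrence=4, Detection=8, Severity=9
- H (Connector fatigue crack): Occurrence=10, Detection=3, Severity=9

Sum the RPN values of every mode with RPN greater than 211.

1670

RPN = Severity × Occurrence × Detection:
  A: 6 × 7 × 6 = 252
  B: 10 × 5 × 6 = 300
  C: 2 × 4 × 2 = 16
  D: 7 × 10 × 8 = 560
  E: 3 × 9 × 6 = 162
  F: 10 × 3 × 7 = 210
  G: 9 × 4 × 8 = 288
  H: 9 × 10 × 3 = 270
RPN > 211: A (252), B (300), D (560), G (288), H (270).
Sum: 252 + 300 + 560 + 288 + 270 = 1670.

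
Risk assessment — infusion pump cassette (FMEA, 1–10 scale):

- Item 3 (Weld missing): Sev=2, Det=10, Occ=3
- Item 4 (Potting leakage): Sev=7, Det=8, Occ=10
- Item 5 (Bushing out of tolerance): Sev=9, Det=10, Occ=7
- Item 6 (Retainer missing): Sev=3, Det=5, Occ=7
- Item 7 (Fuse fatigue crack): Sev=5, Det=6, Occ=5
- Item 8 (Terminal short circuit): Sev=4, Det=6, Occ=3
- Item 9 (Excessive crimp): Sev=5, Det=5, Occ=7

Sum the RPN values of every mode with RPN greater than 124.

RPN = Severity × Occurrence × Detection:
  Item 3: 2 × 3 × 10 = 60
  Item 4: 7 × 10 × 8 = 560
  Item 5: 9 × 7 × 10 = 630
  Item 6: 3 × 7 × 5 = 105
  Item 7: 5 × 5 × 6 = 150
  Item 8: 4 × 3 × 6 = 72
  Item 9: 5 × 7 × 5 = 175
RPN > 124: Item 4 (560), Item 5 (630), Item 7 (150), Item 9 (175).
Sum: 560 + 630 + 150 + 175 = 1515.

1515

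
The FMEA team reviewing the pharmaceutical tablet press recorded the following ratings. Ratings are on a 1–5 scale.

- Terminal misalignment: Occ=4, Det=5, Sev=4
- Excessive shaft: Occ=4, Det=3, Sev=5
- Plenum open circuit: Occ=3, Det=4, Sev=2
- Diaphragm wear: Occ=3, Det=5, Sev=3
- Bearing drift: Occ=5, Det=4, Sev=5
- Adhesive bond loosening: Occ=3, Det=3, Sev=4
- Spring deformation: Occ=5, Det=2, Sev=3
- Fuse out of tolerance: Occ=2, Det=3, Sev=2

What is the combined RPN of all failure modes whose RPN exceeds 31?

321

RPN = Severity × Occurrence × Detection:
  Terminal misalignment: 4 × 4 × 5 = 80
  Excessive shaft: 5 × 4 × 3 = 60
  Plenum open circuit: 2 × 3 × 4 = 24
  Diaphragm wear: 3 × 3 × 5 = 45
  Bearing drift: 5 × 5 × 4 = 100
  Adhesive bond loosening: 4 × 3 × 3 = 36
  Spring deformation: 3 × 5 × 2 = 30
  Fuse out of tolerance: 2 × 2 × 3 = 12
RPN > 31: Terminal misalignment (80), Excessive shaft (60), Diaphragm wear (45), Bearing drift (100), Adhesive bond loosening (36).
Sum: 80 + 60 + 45 + 100 + 36 = 321.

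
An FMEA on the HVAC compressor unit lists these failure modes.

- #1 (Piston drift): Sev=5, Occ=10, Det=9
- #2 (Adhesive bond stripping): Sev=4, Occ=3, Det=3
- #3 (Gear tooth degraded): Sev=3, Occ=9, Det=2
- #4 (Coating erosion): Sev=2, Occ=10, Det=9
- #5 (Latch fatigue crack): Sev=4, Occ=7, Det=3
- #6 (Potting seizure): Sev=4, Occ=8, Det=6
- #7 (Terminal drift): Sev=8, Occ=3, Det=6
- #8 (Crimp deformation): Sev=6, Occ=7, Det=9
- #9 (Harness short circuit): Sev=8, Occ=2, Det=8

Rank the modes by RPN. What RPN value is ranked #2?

378

RPN = Severity × Occurrence × Detection:
  #1: 5 × 10 × 9 = 450
  #2: 4 × 3 × 3 = 36
  #3: 3 × 9 × 2 = 54
  #4: 2 × 10 × 9 = 180
  #5: 4 × 7 × 3 = 84
  #6: 4 × 8 × 6 = 192
  #7: 8 × 3 × 6 = 144
  #8: 6 × 7 × 9 = 378
  #9: 8 × 2 × 8 = 128
Sorted descending: 450, 378, 192, 180, 144, 128, 84, 54, 36.
The second-highest RPN is 378 (#8).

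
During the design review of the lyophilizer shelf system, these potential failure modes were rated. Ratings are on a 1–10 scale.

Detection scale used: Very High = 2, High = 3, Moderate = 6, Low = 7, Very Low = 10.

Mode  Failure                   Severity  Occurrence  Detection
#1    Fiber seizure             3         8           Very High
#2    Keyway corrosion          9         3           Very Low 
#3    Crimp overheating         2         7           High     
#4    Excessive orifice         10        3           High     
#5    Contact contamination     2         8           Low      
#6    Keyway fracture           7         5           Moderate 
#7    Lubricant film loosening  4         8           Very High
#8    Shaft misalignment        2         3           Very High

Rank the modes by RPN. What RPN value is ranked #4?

RPN = Severity × Occurrence × Detection:
  #1: 3 × 8 × 2 = 48
  #2: 9 × 3 × 10 = 270
  #3: 2 × 7 × 3 = 42
  #4: 10 × 3 × 3 = 90
  #5: 2 × 8 × 7 = 112
  #6: 7 × 5 × 6 = 210
  #7: 4 × 8 × 2 = 64
  #8: 2 × 3 × 2 = 12
Sorted descending: 270, 210, 112, 90, 64, 48, 42, 12.
The fourth-highest RPN is 90 (#4).

90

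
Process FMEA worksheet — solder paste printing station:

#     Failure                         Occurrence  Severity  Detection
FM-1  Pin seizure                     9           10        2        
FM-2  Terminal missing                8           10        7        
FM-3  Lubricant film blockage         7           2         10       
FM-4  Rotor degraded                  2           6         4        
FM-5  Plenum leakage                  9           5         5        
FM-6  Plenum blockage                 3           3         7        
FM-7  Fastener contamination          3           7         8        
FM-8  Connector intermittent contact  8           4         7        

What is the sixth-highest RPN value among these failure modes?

RPN = Severity × Occurrence × Detection:
  FM-1: 10 × 9 × 2 = 180
  FM-2: 10 × 8 × 7 = 560
  FM-3: 2 × 7 × 10 = 140
  FM-4: 6 × 2 × 4 = 48
  FM-5: 5 × 9 × 5 = 225
  FM-6: 3 × 3 × 7 = 63
  FM-7: 7 × 3 × 8 = 168
  FM-8: 4 × 8 × 7 = 224
Sorted descending: 560, 225, 224, 180, 168, 140, 63, 48.
The sixth-highest RPN is 140 (FM-3).

140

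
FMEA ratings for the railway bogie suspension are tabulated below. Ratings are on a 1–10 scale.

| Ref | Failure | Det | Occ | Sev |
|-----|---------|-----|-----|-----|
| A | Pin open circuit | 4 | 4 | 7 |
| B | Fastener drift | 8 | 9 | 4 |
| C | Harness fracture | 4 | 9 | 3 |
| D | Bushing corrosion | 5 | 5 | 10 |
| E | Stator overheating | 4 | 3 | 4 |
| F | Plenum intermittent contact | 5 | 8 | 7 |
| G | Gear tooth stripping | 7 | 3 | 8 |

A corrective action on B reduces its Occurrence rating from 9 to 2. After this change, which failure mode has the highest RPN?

RPN = Severity × Occurrence × Detection:
  A: 7 × 4 × 4 = 112
  B: 4 × 9 × 8 = 288
  C: 3 × 9 × 4 = 108
  D: 10 × 5 × 5 = 250
  E: 4 × 3 × 4 = 48
  F: 7 × 8 × 5 = 280
  G: 8 × 3 × 7 = 168
After action: B → 4 × 2 × 8 = 64.
Revised RPNs: F=280, D=250, G=168, A=112, C=108, B=64, E=48.
Highest is now F (280).

F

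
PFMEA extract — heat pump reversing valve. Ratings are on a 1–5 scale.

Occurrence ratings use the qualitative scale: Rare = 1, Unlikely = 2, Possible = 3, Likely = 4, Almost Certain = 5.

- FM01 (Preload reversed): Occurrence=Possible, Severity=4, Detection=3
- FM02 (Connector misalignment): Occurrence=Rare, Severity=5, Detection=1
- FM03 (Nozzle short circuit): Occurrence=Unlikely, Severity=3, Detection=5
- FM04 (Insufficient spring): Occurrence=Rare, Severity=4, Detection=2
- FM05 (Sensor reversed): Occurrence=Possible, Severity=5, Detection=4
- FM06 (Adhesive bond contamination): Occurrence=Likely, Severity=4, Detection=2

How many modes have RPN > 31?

RPN = Severity × Occurrence × Detection:
  FM01: 4 × 3 × 3 = 36
  FM02: 5 × 1 × 1 = 5
  FM03: 3 × 2 × 5 = 30
  FM04: 4 × 1 × 2 = 8
  FM05: 5 × 3 × 4 = 60
  FM06: 4 × 4 × 2 = 32
Modes with RPN > 31: FM01 (36), FM05 (60), FM06 (32) → 3.

3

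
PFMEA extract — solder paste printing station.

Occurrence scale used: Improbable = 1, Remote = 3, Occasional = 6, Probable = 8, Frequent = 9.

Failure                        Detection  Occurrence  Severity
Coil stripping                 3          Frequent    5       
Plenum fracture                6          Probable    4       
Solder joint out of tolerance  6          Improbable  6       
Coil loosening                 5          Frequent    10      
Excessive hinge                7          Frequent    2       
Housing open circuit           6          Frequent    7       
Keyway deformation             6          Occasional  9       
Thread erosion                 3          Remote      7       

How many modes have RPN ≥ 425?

1

RPN = Severity × Occurrence × Detection:
  Coil stripping: 5 × 9 × 3 = 135
  Plenum fracture: 4 × 8 × 6 = 192
  Solder joint out of tolerance: 6 × 1 × 6 = 36
  Coil loosening: 10 × 9 × 5 = 450
  Excessive hinge: 2 × 9 × 7 = 126
  Housing open circuit: 7 × 9 × 6 = 378
  Keyway deformation: 9 × 6 × 6 = 324
  Thread erosion: 7 × 3 × 3 = 63
Modes with RPN ≥ 425: Coil loosening (450) → 1.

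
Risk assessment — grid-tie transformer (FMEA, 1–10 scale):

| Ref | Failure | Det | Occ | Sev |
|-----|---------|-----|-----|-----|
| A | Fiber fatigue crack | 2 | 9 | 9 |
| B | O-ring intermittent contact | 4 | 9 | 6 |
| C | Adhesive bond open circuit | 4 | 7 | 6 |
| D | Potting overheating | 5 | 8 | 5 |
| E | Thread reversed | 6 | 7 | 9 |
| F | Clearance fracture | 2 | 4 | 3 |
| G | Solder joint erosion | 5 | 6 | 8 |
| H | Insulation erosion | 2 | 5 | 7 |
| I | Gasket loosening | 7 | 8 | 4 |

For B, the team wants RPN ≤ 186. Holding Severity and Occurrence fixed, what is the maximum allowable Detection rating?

B: S=6, O=9, D=4 → current RPN = 216.
Fixed product = 54. Need 54 × D ≤ 186, so D ≤ 186/54 = 3.44.
Maximum integer Detection rating = 3 (gives RPN 162; D=4 would give 216 > 186).

3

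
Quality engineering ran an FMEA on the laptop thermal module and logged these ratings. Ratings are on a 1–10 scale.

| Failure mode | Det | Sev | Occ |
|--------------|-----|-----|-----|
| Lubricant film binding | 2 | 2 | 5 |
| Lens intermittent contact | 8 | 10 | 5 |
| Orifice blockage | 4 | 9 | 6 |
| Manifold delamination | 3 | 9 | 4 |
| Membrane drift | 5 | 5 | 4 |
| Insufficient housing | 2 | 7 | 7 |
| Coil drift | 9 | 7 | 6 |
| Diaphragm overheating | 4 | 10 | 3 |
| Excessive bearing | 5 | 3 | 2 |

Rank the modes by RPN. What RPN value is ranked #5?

RPN = Severity × Occurrence × Detection:
  Lubricant film binding: 2 × 5 × 2 = 20
  Lens intermittent contact: 10 × 5 × 8 = 400
  Orifice blockage: 9 × 6 × 4 = 216
  Manifold delamination: 9 × 4 × 3 = 108
  Membrane drift: 5 × 4 × 5 = 100
  Insufficient housing: 7 × 7 × 2 = 98
  Coil drift: 7 × 6 × 9 = 378
  Diaphragm overheating: 10 × 3 × 4 = 120
  Excessive bearing: 3 × 2 × 5 = 30
Sorted descending: 400, 378, 216, 120, 108, 100, 98, 30, 20.
The fifth-highest RPN is 108 (Manifold delamination).

108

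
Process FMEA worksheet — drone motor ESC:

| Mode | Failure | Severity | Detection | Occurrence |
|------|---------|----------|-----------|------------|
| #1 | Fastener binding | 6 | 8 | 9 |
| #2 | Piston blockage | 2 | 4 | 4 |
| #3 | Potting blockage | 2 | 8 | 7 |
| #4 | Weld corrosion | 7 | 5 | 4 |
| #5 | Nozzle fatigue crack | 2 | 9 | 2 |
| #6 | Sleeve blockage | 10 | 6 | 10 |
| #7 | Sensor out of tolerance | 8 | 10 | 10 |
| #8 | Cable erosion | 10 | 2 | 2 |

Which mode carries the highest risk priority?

#7

RPN = Severity × Occurrence × Detection:
  #1: 6 × 9 × 8 = 432
  #2: 2 × 4 × 4 = 32
  #3: 2 × 7 × 8 = 112
  #4: 7 × 4 × 5 = 140
  #5: 2 × 2 × 9 = 36
  #6: 10 × 10 × 6 = 600
  #7: 8 × 10 × 10 = 800
  #8: 10 × 2 × 2 = 40
Highest RPN is 800 → #7.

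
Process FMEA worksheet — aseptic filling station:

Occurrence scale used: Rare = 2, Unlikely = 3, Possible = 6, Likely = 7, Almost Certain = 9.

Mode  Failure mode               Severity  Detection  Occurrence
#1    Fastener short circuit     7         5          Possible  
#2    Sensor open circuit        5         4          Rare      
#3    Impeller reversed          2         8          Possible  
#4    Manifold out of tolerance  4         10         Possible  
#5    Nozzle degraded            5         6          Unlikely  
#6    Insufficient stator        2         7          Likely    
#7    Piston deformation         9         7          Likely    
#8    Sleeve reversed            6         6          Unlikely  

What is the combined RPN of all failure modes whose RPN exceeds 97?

1097

RPN = Severity × Occurrence × Detection:
  #1: 7 × 6 × 5 = 210
  #2: 5 × 2 × 4 = 40
  #3: 2 × 6 × 8 = 96
  #4: 4 × 6 × 10 = 240
  #5: 5 × 3 × 6 = 90
  #6: 2 × 7 × 7 = 98
  #7: 9 × 7 × 7 = 441
  #8: 6 × 3 × 6 = 108
RPN > 97: #1 (210), #4 (240), #6 (98), #7 (441), #8 (108).
Sum: 210 + 240 + 98 + 441 + 108 = 1097.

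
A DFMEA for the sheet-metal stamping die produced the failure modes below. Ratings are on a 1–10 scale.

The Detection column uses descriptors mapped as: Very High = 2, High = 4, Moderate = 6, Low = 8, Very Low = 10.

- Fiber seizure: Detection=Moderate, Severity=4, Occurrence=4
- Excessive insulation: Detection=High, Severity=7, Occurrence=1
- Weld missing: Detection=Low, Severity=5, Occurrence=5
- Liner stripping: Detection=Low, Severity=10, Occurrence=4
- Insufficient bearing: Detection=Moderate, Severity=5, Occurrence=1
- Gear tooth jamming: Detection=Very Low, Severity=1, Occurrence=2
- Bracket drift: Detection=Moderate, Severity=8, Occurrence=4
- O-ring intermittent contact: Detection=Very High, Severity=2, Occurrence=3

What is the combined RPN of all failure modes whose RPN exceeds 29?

RPN = Severity × Occurrence × Detection:
  Fiber seizure: 4 × 4 × 6 = 96
  Excessive insulation: 7 × 1 × 4 = 28
  Weld missing: 5 × 5 × 8 = 200
  Liner stripping: 10 × 4 × 8 = 320
  Insufficient bearing: 5 × 1 × 6 = 30
  Gear tooth jamming: 1 × 2 × 10 = 20
  Bracket drift: 8 × 4 × 6 = 192
  O-ring intermittent contact: 2 × 3 × 2 = 12
RPN > 29: Fiber seizure (96), Weld missing (200), Liner stripping (320), Insufficient bearing (30), Bracket drift (192).
Sum: 96 + 200 + 320 + 30 + 192 = 838.

838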